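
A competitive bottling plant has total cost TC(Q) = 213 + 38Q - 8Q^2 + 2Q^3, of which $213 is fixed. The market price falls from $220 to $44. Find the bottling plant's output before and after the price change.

Output falls from 7 to 3

AVC = 38 - 8Q + 2Q^2, minimized at Q = 2 where min AVC = $30. MC = 38 - 16Q + 6Q^2.
With P = $220 above the shutdown price, P = MC gives Q = 7.
At P = $44 ≥ min AVC, set P = MC: Q = 3. The firm stays open but cuts output.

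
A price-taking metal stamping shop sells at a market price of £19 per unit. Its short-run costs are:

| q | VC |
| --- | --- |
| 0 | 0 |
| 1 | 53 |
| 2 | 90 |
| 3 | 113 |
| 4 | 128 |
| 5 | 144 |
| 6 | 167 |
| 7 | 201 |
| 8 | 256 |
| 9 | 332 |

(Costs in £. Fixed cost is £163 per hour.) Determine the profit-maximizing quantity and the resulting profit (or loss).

Tabulate TR − TC: q=0: -163; q=1: -197; q=2: -215; q=3: -219; q=4: -215; q=5: -212; q=6: -216; q=7: -231; q=8: -267; q=9: -324.
Profit is highest at q = 0. Equivalently, the lowest AVC in the table is 167/6 ≈ £27.83 at q = 6, and P = £19 falls below it — price never covers variable cost, so the firm shuts down and loses only its fixed cost.

q = 0 (shut down); profit = -£163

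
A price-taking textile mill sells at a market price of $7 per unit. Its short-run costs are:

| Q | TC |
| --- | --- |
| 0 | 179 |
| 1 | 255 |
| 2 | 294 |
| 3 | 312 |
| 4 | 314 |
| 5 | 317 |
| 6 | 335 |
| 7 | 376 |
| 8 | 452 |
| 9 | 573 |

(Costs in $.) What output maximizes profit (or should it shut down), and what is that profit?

Q = 0 (shut down); profit = -$179

Compute π = P·Q − TC at each output: Q=0: -179; Q=1: -248; Q=2: -280; Q=3: -291; Q=4: -286; Q=5: -282; Q=6: -293; Q=7: -327; Q=8: -396; Q=9: -510.
Profit is highest at Q = 0. Equivalently, the lowest AVC in the table is 156/6 ≈ $26 at Q = 6, and P = $7 falls below it — price never covers variable cost, so the firm shuts down and loses only its fixed cost.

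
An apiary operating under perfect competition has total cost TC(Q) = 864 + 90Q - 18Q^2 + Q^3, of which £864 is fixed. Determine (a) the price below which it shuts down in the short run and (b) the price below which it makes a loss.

Shutdown price = min AVC. AVC = 90 - 18Q + Q^2, with vertex at Q = 9 and minimum £9.
ATC = 864/Q + 90 - 18Q + Q^2. Setting dATC/dQ = −864/Q^2 − 18 + 2Q = 0 gives Q = 12 (since 2·12^3 − 18·12^2 = 864).
min ATC = 864/12 + 90 − 18·12 + 12^2 = £90. That is the break-even price.
Between these two prices the firm operates at a loss; above £90 it earns a profit.

Shutdown price = £9; break-even price = £90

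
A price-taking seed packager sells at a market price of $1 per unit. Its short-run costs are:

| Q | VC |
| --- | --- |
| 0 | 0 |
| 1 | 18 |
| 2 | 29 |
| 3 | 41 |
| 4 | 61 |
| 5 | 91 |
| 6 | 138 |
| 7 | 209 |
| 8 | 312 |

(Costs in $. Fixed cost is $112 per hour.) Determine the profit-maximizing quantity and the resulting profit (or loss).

Q = 0 (shut down); profit = -$112

Profit at each row (π = 1Q − TC): Q=0: -112; Q=1: -129; Q=2: -139; Q=3: -150; Q=4: -169; Q=5: -198; Q=6: -244; Q=7: -314; Q=8: -416.
Profit is highest at Q = 0. Equivalently, the lowest AVC in the table is 41/3 ≈ $13.67 at Q = 3, and P = $1 falls below it — price never covers variable cost, so the firm shuts down and loses only its fixed cost.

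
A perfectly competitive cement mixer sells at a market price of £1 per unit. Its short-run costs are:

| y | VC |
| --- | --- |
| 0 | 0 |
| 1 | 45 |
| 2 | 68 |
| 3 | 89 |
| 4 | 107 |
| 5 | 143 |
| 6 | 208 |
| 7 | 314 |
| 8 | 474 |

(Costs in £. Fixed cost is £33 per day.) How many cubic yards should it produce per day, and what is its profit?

Tabulate TR − TC: y=0: -33; y=1: -77; y=2: -99; y=3: -119; y=4: -136; y=5: -171; y=6: -235; y=7: -340; y=8: -499.
Profit is highest at y = 0. Equivalently, the lowest AVC in the table is 107/4 ≈ £26.75 at y = 4, and P = £1 falls below it — price never covers variable cost, so the firm shuts down and loses only its fixed cost.

y = 0 (shut down); profit = -£33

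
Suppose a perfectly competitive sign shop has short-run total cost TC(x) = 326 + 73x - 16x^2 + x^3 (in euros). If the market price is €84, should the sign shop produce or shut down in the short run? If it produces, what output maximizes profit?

Produce at x = 11

From TC, MC = TC'(x) = 73 - 32x + 3x^2 and AVC = VC/x = 73 - 16x + x^2.
The AVC parabola has its vertex at x = 16/2 = 8, where AVC = 73 - 16·8 + 8^2 = €9.
P = €84 exceeds min AVC = €9, so the firm stays open.
P = MC gives -11 - 32x + 3x^2 = 0, with roots -1/3 and 11. Take the larger (rising MC): x* = 11.
Check: AVC at x = 11 is €18 ≤ P, so revenue covers variable cost.
Profit = P·x − TC = 84·11 − 524 = €400.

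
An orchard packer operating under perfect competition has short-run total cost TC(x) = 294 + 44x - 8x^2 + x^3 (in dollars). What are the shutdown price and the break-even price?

Shutdown price = $28; break-even price = $79

AVC = 44 - 8x + x^2; minimized at x = 4, giving min AVC = $28. That is the shutdown price.
ATC = 294/x + 44 - 8x + x^2. Setting dATC/dx = −294/x^2 − 8 + 2x = 0 gives x = 7 (since 2·7^3 − 8·7^2 = 294).
min ATC = 294/7 + 44 − 8·7 + 7^2 = $79. That is the break-even price.
For $28 ≤ P < $79 the firm produces at a loss; below $28 it shuts down.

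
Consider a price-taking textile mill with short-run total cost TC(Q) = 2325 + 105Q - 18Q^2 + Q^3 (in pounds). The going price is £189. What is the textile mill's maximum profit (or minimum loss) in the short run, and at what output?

Profit = -£365 at Q = 14

AVC = 105 - 18Q + Q^2; min AVC = £24 at Q = 9. Since P = £189 ≥ min AVC, the firm produces.
With MC = 105 - 36Q + 3Q^2, P = MC on the upward-sloping part at Q* = 14.
TR = 189·14 = 2646. TC = 2325 + 686 = 3011. Profit = 2646 − 3011 = -£365.
That loss of £365 beats the £2325 the firm would lose by shutting down; producing recovers £1960 of fixed cost.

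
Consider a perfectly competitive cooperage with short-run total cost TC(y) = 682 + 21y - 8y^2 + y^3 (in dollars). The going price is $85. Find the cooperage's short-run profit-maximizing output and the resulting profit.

AVC = 21 - 8y + y^2; min AVC = $5 at y = 4. Since P = $85 ≥ min AVC, the firm produces.
MC = 21 - 16y + 3y^2. Setting P = MC and taking the root on the rising branch gives y* = 8.
TR = 85·8 = 680. TC = 682 + 168 = 850. Profit = 680 − 850 = -$170.
That loss of $170 beats the $682 the firm would lose by shutting down; producing recovers $512 of fixed cost.

Profit = -$170 at y = 8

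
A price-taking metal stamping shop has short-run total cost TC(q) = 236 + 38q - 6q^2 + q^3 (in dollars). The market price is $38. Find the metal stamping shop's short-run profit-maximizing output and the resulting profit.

Profit = -$204 at q = 4

AVC = 38 - 6q + q^2 has its minimum $29 at q = 3; price $38 clears that bar, so the firm operates.
With MC = 38 - 12q + 3q^2, P = MC on the upward-sloping part at q* = 4.
TR = 38·4 = 152. TC = 236 + 120 = 356. Profit = 152 − 356 = -$204.
That loss of $204 beats the $236 the firm would lose by shutting down; producing recovers $32 of fixed cost.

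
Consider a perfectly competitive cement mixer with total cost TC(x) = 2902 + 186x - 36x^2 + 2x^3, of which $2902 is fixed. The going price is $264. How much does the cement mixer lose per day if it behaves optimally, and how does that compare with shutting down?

AVC = 186 - 36x + 2x^2; min AVC = $24 at x = 9. Since P = $264 ≥ min AVC, the firm produces.
MC = 186 - 72x + 6x^2. Setting P = MC and taking the root on the rising branch gives x* = 13.
TR = 264·13 = 3432. TC = 2902 + 728 = 3630. Profit = 3432 − 3630 = -$198.
By producing, the firm covers all variable cost plus $2704 of fixed cost; shutting down would lose the full $2902.

Profit = -$198 at x = 13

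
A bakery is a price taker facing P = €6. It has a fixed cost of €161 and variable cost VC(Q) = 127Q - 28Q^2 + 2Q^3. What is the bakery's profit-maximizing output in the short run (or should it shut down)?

Shut down

Variable cost is VC = 127Q - 28Q^2 + 2Q^3, so AVC = VC/Q = 127 - 28Q + 2Q^2 and MC = dTC/dQ = 127 - 56Q + 6Q^2.
AVC is minimized where dAVC/dQ = -28 + 4Q = 0, at Q = 7; min AVC = 127 - 28·7 + 2·7^2 = €29.
Since P = €6 < min AVC = €29, price fails to cover variable cost at any output.
The firm minimizes its loss by shutting down and losing only its fixed cost of €161.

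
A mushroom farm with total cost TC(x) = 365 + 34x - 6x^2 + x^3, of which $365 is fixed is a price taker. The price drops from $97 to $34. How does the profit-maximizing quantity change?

AVC = 34 - 6x + x^2, minimized at x = 3 where min AVC = $25. MC = 34 - 12x + 3x^2.
At P = $97 ≥ min AVC, set P = MC on the rising branch: x = 7.
At P = $34 ≥ min AVC, set P = MC: x = 4. The firm stays open but cuts output.

Output falls from 7 to 4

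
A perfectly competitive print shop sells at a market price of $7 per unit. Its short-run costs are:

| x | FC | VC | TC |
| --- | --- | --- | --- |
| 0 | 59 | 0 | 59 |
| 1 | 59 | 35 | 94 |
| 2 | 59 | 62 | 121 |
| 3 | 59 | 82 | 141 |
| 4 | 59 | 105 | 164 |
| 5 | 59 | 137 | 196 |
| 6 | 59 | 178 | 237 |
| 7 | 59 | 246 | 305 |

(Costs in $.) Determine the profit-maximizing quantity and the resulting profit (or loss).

Tabulate TR − TC: x=0: -59; x=1: -87; x=2: -107; x=3: -120; x=4: -136; x=5: -161; x=6: -195; x=7: -256.
Profit is highest at x = 0. Equivalently, the lowest AVC in the table is 105/4 ≈ $26.25 at x = 4, and P = $7 falls below it — price never covers variable cost, so the firm shuts down and loses only its fixed cost.

x = 0 (shut down); profit = -$59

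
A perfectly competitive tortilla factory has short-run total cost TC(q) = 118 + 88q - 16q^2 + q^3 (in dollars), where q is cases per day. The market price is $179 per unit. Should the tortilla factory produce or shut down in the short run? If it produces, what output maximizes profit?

Produce at q = 13

Variable cost is VC = 88q - 16q^2 + q^3, so AVC = VC/q = 88 - 16q + q^2 and MC = dTC/dq = 88 - 32q + 3q^2.
AVC is minimized where dAVC/dq = -16 + 2q = 0, at q = 8; min AVC = 88 - 16·8 + 8^2 = $24.
P = $179 exceeds min AVC = $24, so the firm stays open.
Set P = MC: 179 = 88 - 32q + 3q^2 → -91 - 32q + 3q^2 = 0. The roots are q = -7/3 and q = 13; the profit-maximizing output is on the rising part of MC, so q* = 13.
Check: AVC at q = 13 is $49 ≤ P, so revenue covers variable cost.
Profit = P·q − TC = 179·13 − 755 = $1572.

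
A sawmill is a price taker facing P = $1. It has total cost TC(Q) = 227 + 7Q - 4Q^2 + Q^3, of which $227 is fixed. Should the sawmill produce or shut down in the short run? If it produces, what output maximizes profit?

Shut down

From TC, MC = TC'(Q) = 7 - 8Q + 3Q^2 and AVC = VC/Q = 7 - 4Q + Q^2.
AVC hits its minimum where MC = AVC, at Q = 2, giving min AVC = 7 - 4·2 + 2^2 = $3.
With P < min AVC ($1 < $3), every unit sold adds to the loss.
Shutting down limits the loss to fixed cost, $227.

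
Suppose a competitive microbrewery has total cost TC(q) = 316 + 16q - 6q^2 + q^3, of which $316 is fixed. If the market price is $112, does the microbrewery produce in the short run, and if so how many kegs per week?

Strip out fixed cost: VC = 16q - 6q^2 + q^3. Then AVC = 16 - 6q + q^2 and MC = 16 - 12q + 3q^2.
AVC is minimized where dAVC/dq = -6 + 2q = 0, at q = 3; min AVC = 16 - 6·3 + 3^2 = $7.
Since P = $112 ≥ min AVC = $7, price covers variable cost and the firm should produce.
Set P = MC: 112 = 16 - 12q + 3q^2 → -96 - 12q + 3q^2 = 0. The roots are q = -4 and q = 8; the profit-maximizing output is on the rising part of MC, so q* = 8.
Check: AVC at q = 8 is $32 ≤ P, so revenue covers variable cost.
Profit = P·q − TC = 112·8 − 572 = $324.

Produce at q = 8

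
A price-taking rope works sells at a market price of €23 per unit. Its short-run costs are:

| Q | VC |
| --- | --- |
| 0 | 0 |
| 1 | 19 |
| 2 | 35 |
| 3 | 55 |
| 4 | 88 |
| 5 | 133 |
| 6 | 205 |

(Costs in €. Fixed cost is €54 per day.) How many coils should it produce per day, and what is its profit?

Q = 3; profit = -€40

Compute π = P·Q − TC at each output: Q=0: -54; Q=1: -50; Q=2: -43; Q=3: -40; Q=4: -50; Q=5: -72; Q=6: -121.
Profit is maximized at Q = 3. AVC there is 55/3 = €18.33 ≤ P, so producing beats shutting down (which would give -€54).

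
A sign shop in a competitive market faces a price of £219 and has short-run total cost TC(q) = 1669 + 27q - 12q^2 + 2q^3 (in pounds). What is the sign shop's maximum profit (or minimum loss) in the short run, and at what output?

Profit = -£389 at q = 8

AVC = 27 - 12q + 2q^2 has its minimum £9 at q = 3; price £219 clears that bar, so the firm operates.
MC = 27 - 24q + 6q^2. Setting P = MC and taking the root on the rising branch gives q* = 8.
TR = 219·8 = 1752. TC = 1669 + 472 = 2141. Profit = 1752 − 2141 = -£389.
Shutting down would mean losing the fixed cost of £1669, so operating at a loss of £389 is better by £1280.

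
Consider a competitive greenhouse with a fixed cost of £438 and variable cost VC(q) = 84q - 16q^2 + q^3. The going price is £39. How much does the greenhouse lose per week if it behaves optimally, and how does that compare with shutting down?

Profit = -£276 at q = 9

AVC = 84 - 16q + q^2 has its minimum £20 at q = 8; price £39 clears that bar, so the firm operates.
With MC = 84 - 32q + 3q^2, P = MC on the upward-sloping part at q* = 9.
TR = 39·9 = 351. TC = 438 + 189 = 627. Profit = 351 − 627 = -£276.
That loss of £276 beats the £438 the firm would lose by shutting down; producing recovers £162 of fixed cost.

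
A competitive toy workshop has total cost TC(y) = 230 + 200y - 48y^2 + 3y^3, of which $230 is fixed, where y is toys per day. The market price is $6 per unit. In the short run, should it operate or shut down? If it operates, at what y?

Variable cost is VC = 200y - 48y^2 + 3y^3, so AVC = VC/y = 200 - 48y + 3y^2 and MC = dTC/dy = 200 - 96y + 9y^2.
AVC is minimized where dAVC/dy = -48 + 6y = 0, at y = 8; min AVC = 200 - 48·8 + 3·8^2 = $8.
With P < min AVC ($6 < $8), every unit sold adds to the loss.
Best response: produce nothing and absorb the $230 fixed cost.

Shut down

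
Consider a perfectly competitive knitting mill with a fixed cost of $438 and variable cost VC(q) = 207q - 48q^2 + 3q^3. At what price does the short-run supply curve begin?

$15 per unit

Short-run supply begins at min AVC. From VC = 207q - 48q^2 + 3q^3, AVC = 207 - 48q + 3q^2.
dAVC/dq = -48 + 6q = 0 gives q = 8. min AVC = 207 - 48·8 + 3·8^2 = 15.
For P < $15 the firm produces nothing.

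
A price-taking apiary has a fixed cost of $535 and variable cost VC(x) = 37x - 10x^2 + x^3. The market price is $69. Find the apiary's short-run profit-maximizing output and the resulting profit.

AVC = 37 - 10x + x^2; min AVC = $12 at x = 5. Since P = $69 ≥ min AVC, the firm produces.
With MC = 37 - 20x + 3x^2, P = MC on the upward-sloping part at x* = 8.
TR = 69·8 = 552. TC = 535 + 168 = 703. Profit = 552 − 703 = -$151.
That loss of $151 beats the $535 the firm would lose by shutting down; producing recovers $384 of fixed cost.

Profit = -$151 at x = 8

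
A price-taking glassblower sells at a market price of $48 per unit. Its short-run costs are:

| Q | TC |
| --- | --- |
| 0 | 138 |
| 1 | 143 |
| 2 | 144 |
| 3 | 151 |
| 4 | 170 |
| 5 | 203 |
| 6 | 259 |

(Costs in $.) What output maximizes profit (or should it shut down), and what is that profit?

Profit at each row (π = 48Q − TC): Q=0: -138; Q=1: -95; Q=2: -48; Q=3: -7; Q=4: 22; Q=5: 37; Q=6: 29.
Profit is maximized at Q = 5. AVC there is 65/5 = $13 ≤ P, so producing beats shutting down (which would give -$138).

Q = 5; profit = $37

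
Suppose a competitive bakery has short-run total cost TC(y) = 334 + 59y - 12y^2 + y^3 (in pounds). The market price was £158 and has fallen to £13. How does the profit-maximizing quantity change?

Output falls from 11 to 0 (the firm shuts down)

AVC = 59 - 12y + y^2, minimized at y = 6 where min AVC = £23. MC = 59 - 24y + 3y^2.
At P = £158 ≥ min AVC, set P = MC on the rising branch: y = 11.
At P = £13 < min AVC = £23, price no longer covers variable cost at any output, so the firm shuts down: y = 0.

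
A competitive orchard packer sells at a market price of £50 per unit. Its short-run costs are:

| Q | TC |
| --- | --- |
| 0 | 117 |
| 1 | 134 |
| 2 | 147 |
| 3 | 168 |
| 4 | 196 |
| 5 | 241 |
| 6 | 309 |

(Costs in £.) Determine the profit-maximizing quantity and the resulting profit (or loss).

Profit at each row (π = 50Q − TC): Q=0: -117; Q=1: -84; Q=2: -47; Q=3: -18; Q=4: 4; Q=5: 9; Q=6: -9.
Profit is maximized at Q = 5. AVC there is 124/5 = £24.80 ≤ P, so producing beats shutting down (which would give -£117).

Q = 5; profit = £9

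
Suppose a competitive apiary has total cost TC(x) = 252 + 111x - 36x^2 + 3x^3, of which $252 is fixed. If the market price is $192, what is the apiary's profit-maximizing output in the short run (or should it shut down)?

Produce at x = 9

Variable cost is VC = 111x - 36x^2 + 3x^3, so AVC = VC/x = 111 - 36x + 3x^2 and MC = dTC/dx = 111 - 72x + 9x^2.
AVC is minimized where dAVC/dx = -36 + 6x = 0, at x = 6; min AVC = 111 - 36·6 + 3·6^2 = $3.
P = $192 exceeds min AVC = $3, so the firm stays open.
Set P = MC: 192 = 111 - 72x + 9x^2 → -81 - 72x + 9x^2 = 0. The roots are x = -1 and x = 9; the profit-maximizing output is on the rising part of MC, so x* = 9.
Check: AVC at x = 9 is $30 ≤ P, so revenue covers variable cost.
Profit = P·x − TC = 192·9 − 522 = $1206.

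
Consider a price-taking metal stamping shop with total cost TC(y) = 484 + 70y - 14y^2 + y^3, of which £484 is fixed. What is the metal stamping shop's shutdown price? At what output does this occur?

£21 per unit, at y = 7

The firm shuts down when price falls below the minimum of average variable cost. AVC = VC/y = 70 - 14y + y^2.
At the minimum of AVC, MC = AVC. MC = 70 - 28y + 3y^2; setting MC = AVC gives 2y^2 - 14y = 0, so y = 7. min AVC = 21.
The firm shuts down for any P below £21.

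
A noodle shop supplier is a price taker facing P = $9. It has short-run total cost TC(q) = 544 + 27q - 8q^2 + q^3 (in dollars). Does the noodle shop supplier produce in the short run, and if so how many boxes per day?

From TC, MC = TC'(q) = 27 - 16q + 3q^2 and AVC = VC/q = 27 - 8q + q^2.
The AVC parabola has its vertex at q = 8/2 = 4, where AVC = 27 - 8·4 + 4^2 = $11.
With P < min AVC ($9 < $11), every unit sold adds to the loss.
Shutting down limits the loss to fixed cost, $544.

Shut down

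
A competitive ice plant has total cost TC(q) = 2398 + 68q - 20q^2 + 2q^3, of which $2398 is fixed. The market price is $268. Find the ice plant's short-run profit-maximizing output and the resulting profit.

Profit = -$398 at q = 10

AVC = 68 - 20q + 2q^2 has its minimum $18 at q = 5; price $268 clears that bar, so the firm operates.
MC = 68 - 40q + 6q^2. Setting P = MC and taking the root on the rising branch gives q* = 10.
TR = 268·10 = 2680. TC = 2398 + 680 = 3078. Profit = 2680 − 3078 = -$398.
Shutting down would mean losing the fixed cost of $2398, so operating at a loss of $398 is better by $2000.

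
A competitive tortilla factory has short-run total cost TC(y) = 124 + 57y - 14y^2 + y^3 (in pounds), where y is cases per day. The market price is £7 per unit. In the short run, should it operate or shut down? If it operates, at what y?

Shut down

Variable cost is VC = 57y - 14y^2 + y^3, so AVC = VC/y = 57 - 14y + y^2 and MC = dTC/dy = 57 - 28y + 3y^2.
The AVC parabola has its vertex at y = 14/2 = 7, where AVC = 57 - 14·7 + 7^2 = £8.
With P < min AVC (£7 < £8), every unit sold adds to the loss.
The firm minimizes its loss by shutting down and losing only its fixed cost of £124.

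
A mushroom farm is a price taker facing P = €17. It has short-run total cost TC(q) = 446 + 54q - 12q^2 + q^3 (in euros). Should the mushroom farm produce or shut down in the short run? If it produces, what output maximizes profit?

Variable cost is VC = 54q - 12q^2 + q^3, so AVC = VC/q = 54 - 12q + q^2 and MC = dTC/dq = 54 - 24q + 3q^2.
AVC hits its minimum where MC = AVC, at q = 6, giving min AVC = 54 - 12·6 + 6^2 = €18.
Since P = €17 < min AVC = €18, price fails to cover variable cost at any output.
Best response: produce nothing and absorb the €446 fixed cost.

Shut down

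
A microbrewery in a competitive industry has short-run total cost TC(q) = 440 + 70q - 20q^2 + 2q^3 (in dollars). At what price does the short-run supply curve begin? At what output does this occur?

$20 per unit, at q = 5

The shutdown price is the minimum of AVC. VC = 70q - 20q^2 + 2q^3, so AVC = 70 - 20q + 2q^2.
At the minimum of AVC, MC = AVC. MC = 70 - 40q + 6q^2; setting MC = AVC gives 4q^2 - 20q = 0, so q = 5. min AVC = 20.
The firm shuts down for any P below $20.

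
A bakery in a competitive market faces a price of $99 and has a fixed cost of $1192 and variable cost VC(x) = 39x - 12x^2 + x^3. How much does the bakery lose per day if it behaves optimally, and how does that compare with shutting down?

AVC = 39 - 12x + x^2; min AVC = $3 at x = 6. Since P = $99 ≥ min AVC, the firm produces.
With MC = 39 - 24x + 3x^2, P = MC on the upward-sloping part at x* = 10.
TR = 99·10 = 990. TC = 1192 + 190 = 1382. Profit = 990 − 1382 = -$392.
Shutting down would mean losing the fixed cost of $1192, so operating at a loss of $392 is better by $800.

Profit = -$392 at x = 10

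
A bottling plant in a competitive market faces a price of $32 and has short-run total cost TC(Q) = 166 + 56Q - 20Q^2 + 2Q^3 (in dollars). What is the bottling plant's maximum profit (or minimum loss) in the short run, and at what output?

AVC = 56 - 20Q + 2Q^2; min AVC = $6 at Q = 5. Since P = $32 ≥ min AVC, the firm produces.
With MC = 56 - 40Q + 6Q^2, P = MC on the upward-sloping part at Q* = 6.
TR = 32·6 = 192. TC = 166 + 48 = 214. Profit = 192 − 214 = -$22.
By producing, the firm covers all variable cost plus $144 of fixed cost; shutting down would lose the full $166.

Profit = -$22 at Q = 6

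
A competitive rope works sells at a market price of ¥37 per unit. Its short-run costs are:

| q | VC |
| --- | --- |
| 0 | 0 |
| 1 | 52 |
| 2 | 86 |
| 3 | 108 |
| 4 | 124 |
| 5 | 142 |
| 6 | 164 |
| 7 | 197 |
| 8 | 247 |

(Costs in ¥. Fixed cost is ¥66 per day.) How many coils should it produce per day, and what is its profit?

Compute π = P·q − TC at each output: q=0: -66; q=1: -81; q=2: -78; q=3: -63; q=4: -42; q=5: -23; q=6: -8; q=7: -4; q=8: -17.
Profit is maximized at q = 7. AVC there is 197/7 = ¥28.14 ≤ P, so producing beats shutting down (which would give -¥66).

q = 7; profit = -¥4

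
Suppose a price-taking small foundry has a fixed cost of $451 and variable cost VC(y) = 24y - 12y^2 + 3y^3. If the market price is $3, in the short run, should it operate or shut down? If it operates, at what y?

Strip out fixed cost: VC = 24y - 12y^2 + 3y^3. Then AVC = 24 - 12y + 3y^2 and MC = 24 - 24y + 9y^2.
AVC is minimized where dAVC/dy = -12 + 6y = 0, at y = 2; min AVC = 24 - 12·2 + 3·2^2 = $12.
Since P = $3 < min AVC = $12, price fails to cover variable cost at any output.
Best response: produce nothing and absorb the $451 fixed cost.

Shut down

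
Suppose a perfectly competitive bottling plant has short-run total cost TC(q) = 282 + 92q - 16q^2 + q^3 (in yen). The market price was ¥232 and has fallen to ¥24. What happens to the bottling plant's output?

MC = 92 - 32q + 3q^2; the shutdown threshold is min AVC = ¥28 (at q = 8).
At P = ¥232 ≥ min AVC, set P = MC on the rising branch: q = 14.
At P = ¥24 < min AVC = ¥28, price no longer covers variable cost at any output, so the firm shuts down: q = 0.

Output falls from 14 to 0 (the firm shuts down)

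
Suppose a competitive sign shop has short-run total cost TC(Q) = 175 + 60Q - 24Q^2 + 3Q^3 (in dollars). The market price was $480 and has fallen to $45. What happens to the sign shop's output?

Output falls from 10 to 5

MC = 60 - 48Q + 9Q^2; the shutdown threshold is min AVC = $12 (at Q = 4).
With P = $480 above the shutdown price, P = MC gives Q = 10.
At P = $45 ≥ min AVC, set P = MC: Q = 5. The firm stays open but cuts output.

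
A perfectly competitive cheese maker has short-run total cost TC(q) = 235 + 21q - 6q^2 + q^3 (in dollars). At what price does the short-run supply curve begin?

The shutdown price is the minimum of AVC. VC = 21q - 6q^2 + q^3, so AVC = 21 - 6q + q^2.
At the minimum of AVC, MC = AVC. MC = 21 - 12q + 3q^2; setting MC = AVC gives 2q^2 - 6q = 0, so q = 3. min AVC = 12.
So the shutdown price is $12.

$12 per unit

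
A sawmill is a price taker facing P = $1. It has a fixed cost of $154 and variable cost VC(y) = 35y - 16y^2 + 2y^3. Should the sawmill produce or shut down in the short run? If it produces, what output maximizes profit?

Shut down

From TC, MC = TC'(y) = 35 - 32y + 6y^2 and AVC = VC/y = 35 - 16y + 2y^2.
AVC hits its minimum where MC = AVC, at y = 4, giving min AVC = 35 - 16·4 + 2·4^2 = $3.
P = $1 lies below min AVC = $3; no output level covers variable cost.
Shutting down limits the loss to fixed cost, $154.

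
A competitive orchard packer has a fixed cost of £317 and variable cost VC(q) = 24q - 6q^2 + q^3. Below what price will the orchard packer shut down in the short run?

The shutdown price is the minimum of AVC. VC = 24q - 6q^2 + q^3, so AVC = 24 - 6q + q^2.
dAVC/dq = -6 + 2q = 0 gives q = 3. min AVC = 24 - 6·3 + 3^2 = 15.
For P < £15 the firm produces nothing.

£15 per unit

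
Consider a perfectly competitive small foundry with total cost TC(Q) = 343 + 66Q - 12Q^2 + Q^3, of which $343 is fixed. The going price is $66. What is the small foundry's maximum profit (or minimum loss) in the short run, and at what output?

AVC = 66 - 12Q + Q^2; min AVC = $30 at Q = 6. Since P = $66 ≥ min AVC, the firm produces.
MC = 66 - 24Q + 3Q^2. Setting P = MC and taking the root on the rising branch gives Q* = 8.
TR = 66·8 = 528. TC = 343 + 272 = 615. Profit = 528 − 615 = -$87.
By producing, the firm covers all variable cost plus $256 of fixed cost; shutting down would lose the full $343.

Profit = -$87 at Q = 8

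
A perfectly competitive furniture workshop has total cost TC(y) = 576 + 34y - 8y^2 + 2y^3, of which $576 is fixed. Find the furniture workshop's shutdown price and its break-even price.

Shutdown price = min AVC. AVC = 34 - 8y + 2y^2, with vertex at y = 2 and minimum $26.
ATC = 576/y + 34 - 8y + 2y^2. Setting dATC/dy = −576/y^2 − 8 + 4y = 0 gives y = 6 (since 4·6^3 − 8·6^2 = 576).
min ATC = 576/6 + 34 − 8·6 + 2·6^2 = $154. That is the break-even price.
For $26 ≤ P < $154 the firm produces at a loss; below $26 it shuts down.

Shutdown price = $26; break-even price = $154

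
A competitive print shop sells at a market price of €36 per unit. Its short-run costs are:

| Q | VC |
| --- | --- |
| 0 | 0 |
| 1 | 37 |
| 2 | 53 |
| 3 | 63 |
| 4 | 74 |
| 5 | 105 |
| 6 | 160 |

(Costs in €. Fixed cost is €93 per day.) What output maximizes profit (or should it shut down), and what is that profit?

Q = 5; profit = -€18

Profit at each row (π = 36Q − TC): Q=0: -93; Q=1: -94; Q=2: -74; Q=3: -48; Q=4: -23; Q=5: -18; Q=6: -37.
Profit is maximized at Q = 5. AVC there is 105/5 = €21 ≤ P, so producing beats shutting down (which would give -€93).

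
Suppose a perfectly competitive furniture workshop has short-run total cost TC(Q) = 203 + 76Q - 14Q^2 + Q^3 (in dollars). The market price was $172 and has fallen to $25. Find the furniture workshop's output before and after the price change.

Output falls from 12 to 0 (the firm shuts down)

MC = 76 - 28Q + 3Q^2; the shutdown threshold is min AVC = $27 (at Q = 7).
At P = $172 ≥ min AVC, set P = MC on the rising branch: Q = 12.
At P = $25 < min AVC = $27, price no longer covers variable cost at any output, so the firm shuts down: Q = 0.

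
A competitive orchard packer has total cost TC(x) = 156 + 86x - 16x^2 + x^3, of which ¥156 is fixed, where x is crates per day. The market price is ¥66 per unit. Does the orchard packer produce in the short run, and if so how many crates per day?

Produce at x = 10

From TC, MC = TC'(x) = 86 - 32x + 3x^2 and AVC = VC/x = 86 - 16x + x^2.
AVC hits its minimum where MC = AVC, at x = 8, giving min AVC = 86 - 16·8 + 8^2 = ¥22.
Since P = ¥66 ≥ min AVC = ¥22, price covers variable cost and the firm should produce.
P = MC gives 20 - 32x + 3x^2 = 0, with roots 2/3 and 10. Take the larger (rising MC): x* = 10.
Check: AVC at x = 10 is ¥26 ≤ P, so revenue covers variable cost.
Profit = P·x − TC = 66·10 − 416 = ¥244.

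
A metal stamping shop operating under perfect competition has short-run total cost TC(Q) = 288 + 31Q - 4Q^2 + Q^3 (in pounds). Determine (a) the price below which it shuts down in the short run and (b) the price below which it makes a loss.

AVC = 31 - 4Q + Q^2; minimized at Q = 2, giving min AVC = £27. That is the shutdown price.
ATC = 288/Q + 31 - 4Q + Q^2. Setting dATC/dQ = −288/Q^2 − 4 + 2Q = 0 gives Q = 6 (since 2·6^3 − 4·6^2 = 288).
min ATC = 288/6 + 31 − 4·6 + 6^2 = £91. That is the break-even price.
Between these two prices the firm operates at a loss; above £91 it earns a profit.

Shutdown price = £27; break-even price = £91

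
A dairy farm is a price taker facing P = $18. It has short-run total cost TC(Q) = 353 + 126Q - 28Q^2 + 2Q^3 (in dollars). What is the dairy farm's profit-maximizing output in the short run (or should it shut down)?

From TC, MC = TC'(Q) = 126 - 56Q + 6Q^2 and AVC = VC/Q = 126 - 28Q + 2Q^2.
AVC is minimized where dAVC/dQ = -28 + 4Q = 0, at Q = 7; min AVC = 126 - 28·7 + 2·7^2 = $28.
With P < min AVC ($18 < $28), every unit sold adds to the loss.
The firm minimizes its loss by shutting down and losing only its fixed cost of $353.

Shut down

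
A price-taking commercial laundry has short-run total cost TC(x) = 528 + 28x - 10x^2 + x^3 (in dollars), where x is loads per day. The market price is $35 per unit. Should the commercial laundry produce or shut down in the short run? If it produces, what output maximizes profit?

Produce at x = 7

From TC, MC = TC'(x) = 28 - 20x + 3x^2 and AVC = VC/x = 28 - 10x + x^2.
The AVC parabola has its vertex at x = 10/2 = 5, where AVC = 28 - 10·5 + 5^2 = $3.
P = $35 exceeds min AVC = $3, so the firm stays open.
Set P = MC: 35 = 28 - 20x + 3x^2 → -7 - 20x + 3x^2 = 0. The roots are x = -1/3 and x = 7; the profit-maximizing output is on the rising part of MC, so x* = 7.
Check: AVC at x = 7 is $7 ≤ P, so revenue covers variable cost.
Profit = P·x − TC = 35·7 − 577 = -$332, a loss, but smaller than the $528 fixed cost the firm would lose by shutting down.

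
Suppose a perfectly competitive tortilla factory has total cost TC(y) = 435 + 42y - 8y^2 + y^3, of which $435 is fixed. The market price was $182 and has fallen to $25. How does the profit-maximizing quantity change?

Output falls from 10 to 0 (the firm shuts down)

AVC = 42 - 8y + y^2, minimized at y = 4 where min AVC = $26. MC = 42 - 16y + 3y^2.
At P = $182 ≥ min AVC, set P = MC on the rising branch: y = 10.
At P = $25 < min AVC = $26, price no longer covers variable cost at any output, so the firm shuts down: y = 0.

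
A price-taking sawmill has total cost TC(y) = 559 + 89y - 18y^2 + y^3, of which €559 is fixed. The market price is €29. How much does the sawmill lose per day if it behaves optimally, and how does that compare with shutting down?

AVC = 89 - 18y + y^2; min AVC = €8 at y = 9. Since P = €29 ≥ min AVC, the firm produces.
With MC = 89 - 36y + 3y^2, P = MC on the upward-sloping part at y* = 10.
TR = 29·10 = 290. TC = 559 + 90 = 649. Profit = 290 − 649 = -€359.
That loss of €359 beats the €559 the firm would lose by shutting down; producing recovers €200 of fixed cost.

Profit = -€359 at y = 10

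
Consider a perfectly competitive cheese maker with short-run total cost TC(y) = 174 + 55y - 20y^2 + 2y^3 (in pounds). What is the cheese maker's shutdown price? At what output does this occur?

Short-run supply begins at min AVC. From VC = 55y - 20y^2 + 2y^3, AVC = 55 - 20y + 2y^2.
At the minimum of AVC, MC = AVC. MC = 55 - 40y + 6y^2; setting MC = AVC gives 4y^2 - 20y = 0, so y = 5. min AVC = 5.
So the shutdown price is £5.

£5 per unit, at y = 5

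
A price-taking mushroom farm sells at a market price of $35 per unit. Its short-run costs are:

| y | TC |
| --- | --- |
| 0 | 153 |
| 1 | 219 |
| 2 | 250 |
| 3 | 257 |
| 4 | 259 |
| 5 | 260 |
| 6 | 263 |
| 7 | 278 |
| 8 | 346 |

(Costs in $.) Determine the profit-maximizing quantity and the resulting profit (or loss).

Profit at each row (π = 35y − TC): y=0: -153; y=1: -184; y=2: -180; y=3: -152; y=4: -119; y=5: -85; y=6: -53; y=7: -33; y=8: -66.
Profit is maximized at y = 7. AVC there is 125/7 = $17.86 ≤ P, so producing beats shutting down (which would give -$153).

y = 7; profit = -$33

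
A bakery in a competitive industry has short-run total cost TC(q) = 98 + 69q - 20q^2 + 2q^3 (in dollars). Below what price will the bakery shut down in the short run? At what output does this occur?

The shutdown price is the minimum of AVC. VC = 69q - 20q^2 + 2q^3, so AVC = 69 - 20q + 2q^2.
At the minimum of AVC, MC = AVC. MC = 69 - 40q + 6q^2; setting MC = AVC gives 4q^2 - 20q = 0, so q = 5. min AVC = 19.
So the shutdown price is $19.

$19 per unit, at q = 5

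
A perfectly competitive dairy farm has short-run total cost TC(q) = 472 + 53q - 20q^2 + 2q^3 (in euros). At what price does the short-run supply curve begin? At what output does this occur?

The firm shuts down when price falls below the minimum of average variable cost. AVC = VC/q = 53 - 20q + 2q^2.
At the minimum of AVC, MC = AVC. MC = 53 - 40q + 6q^2; setting MC = AVC gives 4q^2 - 20q = 0, so q = 5. min AVC = 3.
So the shutdown price is €3.

€3 per unit, at q = 5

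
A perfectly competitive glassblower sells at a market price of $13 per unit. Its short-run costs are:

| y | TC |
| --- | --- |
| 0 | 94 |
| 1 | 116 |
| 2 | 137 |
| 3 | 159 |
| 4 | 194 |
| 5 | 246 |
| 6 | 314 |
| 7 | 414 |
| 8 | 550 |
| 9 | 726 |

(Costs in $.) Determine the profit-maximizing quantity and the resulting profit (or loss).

y = 0 (shut down); profit = -$94

Compute π = P·y − TC at each output: y=0: -94; y=1: -103; y=2: -111; y=3: -120; y=4: -142; y=5: -181; y=6: -236; y=7: -323; y=8: -446; y=9: -609.
Profit is highest at y = 0. Equivalently, the lowest AVC in the table is 43/2 ≈ $21.50 at y = 2, and P = $13 falls below it — price never covers variable cost, so the firm shuts down and loses only its fixed cost.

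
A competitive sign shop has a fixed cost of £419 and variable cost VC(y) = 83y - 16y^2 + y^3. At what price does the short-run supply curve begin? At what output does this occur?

The shutdown price is the minimum of AVC. VC = 83y - 16y^2 + y^3, so AVC = 83 - 16y + y^2.
At the minimum of AVC, MC = AVC. MC = 83 - 32y + 3y^2; setting MC = AVC gives 2y^2 - 16y = 0, so y = 8. min AVC = 19.
For P < £19 the firm produces nothing.

£19 per unit, at y = 8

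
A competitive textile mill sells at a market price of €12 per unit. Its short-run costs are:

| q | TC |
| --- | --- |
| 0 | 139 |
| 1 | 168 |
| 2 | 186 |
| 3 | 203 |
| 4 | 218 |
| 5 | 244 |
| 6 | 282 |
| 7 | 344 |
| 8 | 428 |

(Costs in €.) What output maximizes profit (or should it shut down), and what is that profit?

Profit at each row (π = 12q − TC): q=0: -139; q=1: -156; q=2: -162; q=3: -167; q=4: -170; q=5: -184; q=6: -210; q=7: -260; q=8: -332.
Profit is highest at q = 0. Equivalently, the lowest AVC in the table is 79/4 ≈ €19.75 at q = 4, and P = €12 falls below it — price never covers variable cost, so the firm shuts down and loses only its fixed cost.

q = 0 (shut down); profit = -€139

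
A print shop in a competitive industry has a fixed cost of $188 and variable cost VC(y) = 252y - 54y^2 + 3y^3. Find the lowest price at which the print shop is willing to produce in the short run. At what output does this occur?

Short-run supply begins at min AVC. From VC = 252y - 54y^2 + 3y^3, AVC = 252 - 54y + 3y^2.
dAVC/dy = -54 + 6y = 0 gives y = 9. min AVC = 252 - 54·9 + 3·9^2 = 9.
For P < $9 the firm produces nothing.

$9 per unit, at y = 9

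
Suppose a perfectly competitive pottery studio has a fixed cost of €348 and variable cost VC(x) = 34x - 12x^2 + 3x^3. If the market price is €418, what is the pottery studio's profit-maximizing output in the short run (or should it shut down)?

Produce at x = 8

From TC, MC = TC'(x) = 34 - 24x + 9x^2 and AVC = VC/x = 34 - 12x + 3x^2.
AVC hits its minimum where MC = AVC, at x = 2, giving min AVC = 34 - 12·2 + 3·2^2 = €22.
P = €418 exceeds min AVC = €22, so the firm stays open.
Solving P = MC: -384 - 24x + 9x^2 = 0 ⇒ x = -16/3 or 8. On the upward-sloping branch, x* = 8.
Check: AVC at x = 8 is €130 ≤ P, so revenue covers variable cost.
Profit = P·x − TC = 418·8 − 1388 = €1956.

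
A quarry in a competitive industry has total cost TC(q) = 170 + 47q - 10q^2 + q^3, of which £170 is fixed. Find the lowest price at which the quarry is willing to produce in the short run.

£22 per unit

The shutdown price is the minimum of AVC. VC = 47q - 10q^2 + q^3, so AVC = 47 - 10q + q^2.
dAVC/dq = -10 + 2q = 0 gives q = 5. min AVC = 47 - 10·5 + 5^2 = 22.
For P < £22 the firm produces nothing.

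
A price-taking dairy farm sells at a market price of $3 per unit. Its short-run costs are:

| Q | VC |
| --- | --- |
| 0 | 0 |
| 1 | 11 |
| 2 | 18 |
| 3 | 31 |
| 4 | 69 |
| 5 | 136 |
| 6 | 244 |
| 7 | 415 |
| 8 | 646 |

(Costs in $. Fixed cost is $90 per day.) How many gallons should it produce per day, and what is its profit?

Q = 0 (shut down); profit = -$90

Profit at each row (π = 3Q − TC): Q=0: -90; Q=1: -98; Q=2: -102; Q=3: -112; Q=4: -147; Q=5: -211; Q=6: -316; Q=7: -484; Q=8: -712.
Profit is highest at Q = 0. Equivalently, the lowest AVC in the table is 18/2 ≈ $9 at Q = 2, and P = $3 falls below it — price never covers variable cost, so the firm shuts down and loses only its fixed cost.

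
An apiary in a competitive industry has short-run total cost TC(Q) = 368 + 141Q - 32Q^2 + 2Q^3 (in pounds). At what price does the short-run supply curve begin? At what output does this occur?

£13 per unit, at Q = 8

Short-run supply begins at min AVC. From VC = 141Q - 32Q^2 + 2Q^3, AVC = 141 - 32Q + 2Q^2.
At the minimum of AVC, MC = AVC. MC = 141 - 64Q + 6Q^2; setting MC = AVC gives 4Q^2 - 32Q = 0, so Q = 8. min AVC = 13.
For P < £13 the firm produces nothing.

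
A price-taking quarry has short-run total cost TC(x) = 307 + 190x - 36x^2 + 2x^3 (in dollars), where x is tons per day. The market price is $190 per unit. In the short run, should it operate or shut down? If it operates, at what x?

Produce at x = 12

Strip out fixed cost: VC = 190x - 36x^2 + 2x^3. Then AVC = 190 - 36x + 2x^2 and MC = 190 - 72x + 6x^2.
The AVC parabola has its vertex at x = 36/4 = 9, where AVC = 190 - 36·9 + 2·9^2 = $28.
Since P = $190 ≥ min AVC = $28, price covers variable cost and the firm should produce.
P = MC gives -72x + 6x^2 = 0, with roots 0 and 12. Take the larger (rising MC): x* = 12.
Check: AVC at x = 12 is $46 ≤ P, so revenue covers variable cost.
Profit = P·x − TC = 190·12 − 859 = $1421.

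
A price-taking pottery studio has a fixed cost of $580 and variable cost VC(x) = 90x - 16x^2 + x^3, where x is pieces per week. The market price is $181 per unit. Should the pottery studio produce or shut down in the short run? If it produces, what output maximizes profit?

From TC, MC = TC'(x) = 90 - 32x + 3x^2 and AVC = VC/x = 90 - 16x + x^2.
AVC hits its minimum where MC = AVC, at x = 8, giving min AVC = 90 - 16·8 + 8^2 = $26.
P = $181 exceeds min AVC = $26, so the firm stays open.
Set P = MC: 181 = 90 - 32x + 3x^2 → -91 - 32x + 3x^2 = 0. The roots are x = -7/3 and x = 13; the profit-maximizing output is on the rising part of MC, so x* = 13.
Check: AVC at x = 13 is $51 ≤ P, so revenue covers variable cost.
Profit = P·x − TC = 181·13 − 1243 = $1110.

Produce at x = 13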